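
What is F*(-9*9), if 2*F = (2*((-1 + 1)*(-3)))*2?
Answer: 0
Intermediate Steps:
F = 0 (F = ((2*((-1 + 1)*(-3)))*2)/2 = ((2*(0*(-3)))*2)/2 = ((2*0)*2)/2 = (0*2)/2 = (½)*0 = 0)
F*(-9*9) = 0*(-9*9) = 0*(-81) = 0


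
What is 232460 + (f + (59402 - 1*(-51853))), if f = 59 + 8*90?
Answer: 344494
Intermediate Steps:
f = 779 (f = 59 + 720 = 779)
232460 + (f + (59402 - 1*(-51853))) = 232460 + (779 + (59402 - 1*(-51853))) = 232460 + (779 + (59402 + 51853)) = 232460 + (779 + 111255) = 232460 + 112034 = 344494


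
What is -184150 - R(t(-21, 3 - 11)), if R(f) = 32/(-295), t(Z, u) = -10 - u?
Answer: -54324218/295 ≈ -1.8415e+5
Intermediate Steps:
R(f) = -32/295 (R(f) = 32*(-1/295) = -32/295)
-184150 - R(t(-21, 3 - 11)) = -184150 - 1*(-32/295) = -184150 + 32/295 = -54324218/295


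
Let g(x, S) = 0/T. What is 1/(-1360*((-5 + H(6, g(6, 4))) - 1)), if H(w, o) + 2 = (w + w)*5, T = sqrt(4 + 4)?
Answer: -1/70720 ≈ -1.4140e-5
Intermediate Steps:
T = 2*sqrt(2) (T = sqrt(8) = 2*sqrt(2) ≈ 2.8284)
g(x, S) = 0 (g(x, S) = 0/((2*sqrt(2))) = 0*(sqrt(2)/4) = 0)
H(w, o) = -2 + 10*w (H(w, o) = -2 + (w + w)*5 = -2 + (2*w)*5 = -2 + 10*w)
1/(-1360*((-5 + H(6, g(6, 4))) - 1)) = 1/(-1360*((-5 + (-2 + 10*6)) - 1)) = 1/(-1360*((-5 + (-2 + 60)) - 1)) = 1/(-1360*((-5 + 58) - 1)) = 1/(-1360*(53 - 1)) = 1/(-1360*52) = 1/(-70720) = -1/70720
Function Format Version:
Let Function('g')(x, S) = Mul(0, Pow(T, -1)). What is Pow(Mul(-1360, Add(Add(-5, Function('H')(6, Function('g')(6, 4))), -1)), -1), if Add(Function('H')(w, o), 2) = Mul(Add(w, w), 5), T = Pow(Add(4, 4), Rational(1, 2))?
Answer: Rational(-1, 70720) ≈ -1.4140e-5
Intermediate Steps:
T = Mul(2, Pow(2, Rational(1, 2))) (T = Pow(8, Rational(1, 2)) = Mul(2, Pow(2, Rational(1, 2))) ≈ 2.8284)
Function('g')(x, S) = 0 (Function('g')(x, S) = Mul(0, Pow(Mul(2, Pow(2, Rational(1, 2))), -1)) = Mul(0, Mul(Rational(1, 4), Pow(2, Rational(1, 2)))) = 0)
Function('H')(w, o) = Add(-2, Mul(10, w)) (Function('H')(w, o) = Add(-2, Mul(Add(w, w), 5)) = Add(-2, Mul(Mul(2, w), 5)) = Add(-2, Mul(10, w)))
Pow(Mul(-1360, Add(Add(-5, Function('H')(6, Function('g')(6, 4))), -1)), -1) = Pow(Mul(-1360, Add(Add(-5, Add(-2, Mul(10, 6))), -1)), -1) = Pow(Mul(-1360, Add(Add(-5, Add(-2, 60)), -1)), -1) = Pow(Mul(-1360, Add(Add(-5, 58), -1)), -1) = Pow(Mul(-1360, Add(53, -1)), -1) = Pow(Mul(-1360, 52), -1) = Pow(-70720, -1) = Rational(-1, 70720)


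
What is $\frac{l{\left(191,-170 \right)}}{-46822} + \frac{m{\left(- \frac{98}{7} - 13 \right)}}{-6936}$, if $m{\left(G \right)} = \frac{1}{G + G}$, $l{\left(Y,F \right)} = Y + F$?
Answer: $- \frac{3909301}{8768449584} \approx -0.00044584$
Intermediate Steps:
$l{\left(Y,F \right)} = F + Y$
$m{\left(G \right)} = \frac{1}{2 G}$
$\frac{l{\left(191,-170 \right)}}{-46822} + \frac{m{\left(- \frac{98}{7} - 13 \right)}}{-6936} = \frac{-170 + 191}{-46822} + \frac{\frac{1}{2} \frac{1}{- \frac{98}{7} - 13}}{-6936} = 21 \left(- \frac{1}{46822}\right) + \frac{1}{2 \left(\left(-98\right) \frac{1}{7} - 13\right)} \left(- \frac{1}{6936}\right) = - \frac{21}{46822} + \frac{1}{2 \left(-14 - 13\right)} \left(- \frac{1}{6936}\right) = - \frac{21}{46822} + \frac{1}{2 \left(-27\right)} \left(- \frac{1}{6936}\right) = - \frac{21}{46822} + \frac{1}{2} \left(- \frac{1}{27}\right) \left(- \frac{1}{6936}\right) = - \frac{21}{46822} - - \frac{1}{374544} = - \frac{21}{46822} + \frac{1}{374544} = - \frac{3909301}{8768449584}$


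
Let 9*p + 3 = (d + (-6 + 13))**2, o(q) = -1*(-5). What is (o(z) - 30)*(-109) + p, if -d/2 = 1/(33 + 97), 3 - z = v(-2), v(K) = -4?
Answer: 103811566/38025 ≈ 2730.1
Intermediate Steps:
z = 7 (z = 3 - 1*(-4) = 3 + 4 = 7)
o(q) = 5
d = -1/65 (d = -2/(33 + 97) = -2/130 = -2*1/130 = -1/65 ≈ -0.015385)
p = 193441/38025 (p = -1/3 + (-1/65 + (-6 + 13))**2/9 = -1/3 + (-1/65 + 7)**2/9 = -1/3 + (454/65)**2/9 = -1/3 + (1/9)*(206116/4225) = -1/3 + 206116/38025 = 193441/38025 ≈ 5.0872)
(o(z) - 30)*(-109) + p = (5 - 30)*(-109) + 193441/38025 = -25*(-109) + 193441/38025 = 2725 + 193441/38025 = 103811566/38025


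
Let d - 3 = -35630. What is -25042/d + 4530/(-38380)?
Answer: 79972165/136736426 ≈ 0.58486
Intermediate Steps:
d = -35627 (d = 3 - 35630 = -35627)
-25042/d + 4530/(-38380) = -25042/(-35627) + 4530/(-38380) = -25042*(-1/35627) + 4530*(-1/38380) = 25042/35627 - 453/3838 = 79972165/136736426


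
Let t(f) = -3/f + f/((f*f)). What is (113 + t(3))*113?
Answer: 38081/3 ≈ 12694.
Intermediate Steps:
t(f) = -2/f (t(f) = -3/f + f/(f**2) = -3/f + f/f**2 = -3/f + 1/f = -2/f)
(113 + t(3))*113 = (113 - 2/3)*113 = (337/3)*113 = 38081/3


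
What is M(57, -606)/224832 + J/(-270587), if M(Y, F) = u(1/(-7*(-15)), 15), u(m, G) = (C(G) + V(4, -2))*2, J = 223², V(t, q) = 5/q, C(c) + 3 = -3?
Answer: -11185270507/60836616384 ≈ -0.18386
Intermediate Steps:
C(c) = -6 (C(c) = -3 - 3 = -6)
J = 49729
u(m, G) = -17 (u(m, G) = (-6 + 5/(-2))*2 = (-6 + 5*(-½))*2 = (-6 - 5/2)*2 = -17/2*2 = -17)
M(Y, F) = -17
M(57, -606)/224832 + J/(-270587) = -17/224832 + 49729/(-270587) = -17*1/224832 + 49729*(-1/270587) = -17/224832 - 49729/270587 = -11185270507/60836616384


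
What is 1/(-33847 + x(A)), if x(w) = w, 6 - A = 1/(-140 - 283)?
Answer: -423/14314742 ≈ -2.9550e-5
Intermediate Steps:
A = 2539/423 (A = 6 - 1/(-140 - 283) = 6 - 1/(-423) = 6 - 1*(-1/423) = 6 + 1/423 = 2539/423 ≈ 6.0024)
1/(-33847 + x(A)) = 1/(-33847 + 2539/423) = 1/(-14314742/423) = -423/14314742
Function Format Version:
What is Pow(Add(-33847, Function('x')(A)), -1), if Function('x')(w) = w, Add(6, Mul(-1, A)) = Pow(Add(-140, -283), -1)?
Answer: Rational(-423, 14314742) ≈ -2.9550e-5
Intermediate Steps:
A = Rational(2539, 423) (A = Add(6, Mul(-1, Pow(Add(-140, -283), -1))) = Add(6, Mul(-1, Pow(-423, -1))) = Add(6, Mul(-1, Rational(-1, 423))) = Add(6, Rational(1, 423)) = Rational(2539, 423) ≈ 6.0024)
Pow(Add(-33847, Function('x')(A)), -1) = Pow(Add(-33847, Rational(2539, 423)), -1) = Pow(Rational(-14314742, 423), -1) = Rational(-423, 14314742)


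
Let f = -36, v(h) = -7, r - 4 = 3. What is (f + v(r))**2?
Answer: 1849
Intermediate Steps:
r = 7 (r = 4 + 3 = 7)
(f + v(r))**2 = (-36 - 7)**2 = (-43)**2 = 1849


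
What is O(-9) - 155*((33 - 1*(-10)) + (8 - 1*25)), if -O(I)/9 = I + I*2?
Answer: -3787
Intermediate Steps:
O(I) = -27*I (O(I) = -9*(I + I*2) = -9*(I + 2*I) = -27*I)
O(-9) - 155*((33 - 1*(-10)) + (8 - 1*25)) = -27*(-9) - 155*((33 - 1*(-10)) + (8 - 1*25)) = 243 - 155*((33 + 10) + (8 - 25)) = 243 - 155*(43 - 17) = 243 - 155*26 = 243 - 4030 = -3787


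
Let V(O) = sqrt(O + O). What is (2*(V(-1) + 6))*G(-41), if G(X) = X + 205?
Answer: 1968 + 328*I*sqrt(2) ≈ 1968.0 + 463.86*I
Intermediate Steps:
G(X) = 205 + X
V(O) = sqrt(2)*sqrt(O) (V(O) = sqrt(2*O) = sqrt(2)*sqrt(O))
(2*(V(-1) + 6))*G(-41) = (2*(sqrt(2)*sqrt(-1) + 6))*(205 - 41) = (2*(sqrt(2)*I + 6))*164 = (2*(I*sqrt(2) + 6))*164 = (2*(6 + I*sqrt(2)))*164 = (12 + 2*I*sqrt(2))*164 = 1968 + 328*I*sqrt(2)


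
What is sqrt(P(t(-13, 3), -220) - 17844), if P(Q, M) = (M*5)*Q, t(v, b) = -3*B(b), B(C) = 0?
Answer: 2*I*sqrt(4461) ≈ 133.58*I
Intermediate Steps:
t(v, b) = 0 (t(v, b) = -3*0 = 0)
P(Q, M) = 5*M*Q (P(Q, M) = (5*M)*Q = 5*M*Q)
sqrt(P(t(-13, 3), -220) - 17844) = sqrt(5*(-220)*0 - 17844) = sqrt(0 - 17844) = sqrt(-17844) = 2*I*sqrt(4461)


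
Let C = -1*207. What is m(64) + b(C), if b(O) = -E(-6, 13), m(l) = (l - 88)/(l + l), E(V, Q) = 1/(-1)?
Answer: 13/16 ≈ 0.81250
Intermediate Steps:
E(V, Q) = -1
m(l) = (-88 + l)/(2*l) (m(l) = (-88 + l)/((2*l)) = (-88 + l)*(1/(2*l)) = (-88 + l)/(2*l))
C = -207
b(O) = 1 (b(O) = -1*(-1) = 1)
m(64) + b(C) = (½)*(-88 + 64)/64 + 1 = (½)*(1/64)*(-24) + 1 = -3/16 + 1 = 13/16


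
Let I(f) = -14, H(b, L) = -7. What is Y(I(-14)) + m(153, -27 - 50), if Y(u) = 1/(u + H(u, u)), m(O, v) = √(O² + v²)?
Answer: -1/21 + √29338 ≈ 171.24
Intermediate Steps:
Y(u) = 1/(-7 + u) (Y(u) = 1/(u - 7) = 1/(-7 + u))
Y(I(-14)) + m(153, -27 - 50) = 1/(-7 - 14) + √(153² + (-27 - 50)²) = 1/(-21) + √(23409 + (-77)²) = -1/21 + √(23409 + 5929) = -1/21 + √29338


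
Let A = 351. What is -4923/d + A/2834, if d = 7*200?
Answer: -517707/152600 ≈ -3.3926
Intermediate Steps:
d = 1400
-4923/d + A/2834 = -4923/1400 + 351/2834 = -4923*1/1400 + 351*(1/2834) = -4923/1400 + 27/218 = -517707/152600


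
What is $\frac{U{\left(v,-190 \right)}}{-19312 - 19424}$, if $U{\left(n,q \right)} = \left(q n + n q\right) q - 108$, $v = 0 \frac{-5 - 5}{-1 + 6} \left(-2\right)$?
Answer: $\frac{3}{1076} \approx 0.0027881$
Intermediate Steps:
$v = 0$ ($v = 0 \left(- \frac{10}{5}\right) \left(-2\right) = 0 \left(\left(-10\right) \frac{1}{5}\right) \left(-2\right) = 0 \left(-2\right) \left(-2\right) = 0 \left(-2\right) = 0$)
$U{\left(n,q \right)} = -108 + 2 n q^{2}$ ($U{\left(n,q \right)} = \left(n q + n q\right) q - 108 = 2 n q q - 108 = 2 n q^{2} - 108 = -108 + 2 n q^{2}$)
$\frac{U{\left(v,-190 \right)}}{-19312 - 19424} = \frac{-108 + 2 \cdot 0 \left(-190\right)^{2}}{-19312 - 19424} = \frac{-108 + 2 \cdot 0 \cdot 36100}{-38736} = \left(-108 + 0\right) \left(- \frac{1}{38736}\right) = \left(-108\right) \left(- \frac{1}{38736}\right) = \frac{3}{1076}$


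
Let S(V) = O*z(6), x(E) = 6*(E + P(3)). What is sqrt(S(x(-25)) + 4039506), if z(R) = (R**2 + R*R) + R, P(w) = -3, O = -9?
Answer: 6*sqrt(112189) ≈ 2009.7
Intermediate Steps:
z(R) = R + 2*R**2 (z(R) = (R**2 + R**2) + R = 2*R**2 + R = R + 2*R**2)
x(E) = -18 + 6*E (x(E) = 6*(E - 3) = 6*(-3 + E) = -18 + 6*E)
S(V) = -702 (S(V) = -54*(1 + 2*6) = -54*(1 + 12) = -54*13 = -9*78 = -702)
sqrt(S(x(-25)) + 4039506) = sqrt(-702 + 4039506) = sqrt(4038804) = 6*sqrt(112189)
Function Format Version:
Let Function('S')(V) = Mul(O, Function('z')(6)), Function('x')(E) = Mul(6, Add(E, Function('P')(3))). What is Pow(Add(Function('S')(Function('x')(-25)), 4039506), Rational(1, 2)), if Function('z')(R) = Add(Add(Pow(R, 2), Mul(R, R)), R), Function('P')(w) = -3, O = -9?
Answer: Mul(6, Pow(112189, Rational(1, 2))) ≈ 2009.7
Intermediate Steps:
Function('z')(R) = Add(R, Mul(2, Pow(R, 2))) (Function('z')(R) = Add(Add(Pow(R, 2), Pow(R, 2)), R) = Add(Mul(2, Pow(R, 2)), R) = Add(R, Mul(2, Pow(R, 2))))
Function('x')(E) = Add(-18, Mul(6, E)) (Function('x')(E) = Mul(6, Add(E, -3)) = Mul(6, Add(-3, E)) = Add(-18, Mul(6, E)))
Function('S')(V) = -702 (Function('S')(V) = Mul(-9, Mul(6, Add(1, Mul(2, 6)))) = Mul(-9, Mul(6, Add(1, 12))) = Mul(-9, Mul(6, 13)) = Mul(-9, 78) = -702)
Pow(Add(Function('S')(Function('x')(-25)), 4039506), Rational(1, 2)) = Pow(Add(-702, 4039506), Rational(1, 2)) = Pow(4038804, Rational(1, 2)) = Mul(6, Pow(112189, Rational(1, 2)))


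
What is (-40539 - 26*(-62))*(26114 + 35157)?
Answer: -2385096217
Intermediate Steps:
(-40539 - 26*(-62))*(26114 + 35157) = (-40539 + 1612)*61271 = -38927*61271 = -2385096217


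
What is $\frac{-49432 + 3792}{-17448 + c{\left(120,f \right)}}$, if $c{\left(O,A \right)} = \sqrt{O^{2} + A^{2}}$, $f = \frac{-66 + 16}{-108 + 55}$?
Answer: $\frac{559220439120}{213777753359} + \frac{175371700 \sqrt{481}}{213777753359} \approx 2.6339$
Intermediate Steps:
$f = \frac{50}{53}$ ($f = - \frac{50}{-53} = \left(-50\right) \left(- \frac{1}{53}\right) = \frac{50}{53} \approx 0.9434$)
$c{\left(O,A \right)} = \sqrt{A^{2} + O^{2}}$
$\frac{-49432 + 3792}{-17448 + c{\left(120,f \right)}} = \frac{-49432 + 3792}{-17448 + \sqrt{\left(\frac{50}{53}\right)^{2} + 120^{2}}} = - \frac{45640}{-17448 + \sqrt{\frac{2500}{2809} + 14400}} = - \frac{45640}{-17448 + \sqrt{\frac{40452100}{2809}}} = - \frac{45640}{-17448 + \frac{290 \sqrt{481}}{53}}$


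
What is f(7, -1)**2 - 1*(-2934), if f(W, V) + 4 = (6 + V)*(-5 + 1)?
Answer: 3510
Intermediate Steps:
f(W, V) = -28 - 4*V (f(W, V) = -4 + (6 + V)*(-5 + 1) = -4 + (6 + V)*(-4) = -4 + (-24 - 4*V) = -28 - 4*V)
f(7, -1)**2 - 1*(-2934) = (-28 - 4*(-1))**2 - 1*(-2934) = (-28 + 4)**2 + 2934 = (-24)**2 + 2934 = 576 + 2934 = 3510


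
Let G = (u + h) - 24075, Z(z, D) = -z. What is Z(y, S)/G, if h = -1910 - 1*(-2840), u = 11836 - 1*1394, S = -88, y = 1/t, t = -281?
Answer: -1/3569543 ≈ -2.8015e-7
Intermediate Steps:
y = -1/281 (y = 1/(-281) = -1/281 ≈ -0.0035587)
u = 10442 (u = 11836 - 1394 = 10442)
h = 930 (h = -1910 + 2840 = 930)
G = -12703 (G = (10442 + 930) - 24075 = 11372 - 24075 = -12703)
Z(y, S)/G = -1*(-1/281)/(-12703) = (1/281)*(-1/12703) = -1/3569543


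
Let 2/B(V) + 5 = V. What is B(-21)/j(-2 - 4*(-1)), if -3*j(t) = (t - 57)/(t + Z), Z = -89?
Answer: 261/715 ≈ 0.36504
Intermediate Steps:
B(V) = 2/(-5 + V)
j(t) = -(-57 + t)/(3*(-89 + t)) (j(t) = -(t - 57)/(3*(t - 89)) = -(-57 + t)/(3*(-89 + t)))
B(-21)/j(-2 - 4*(-1)) = (2/(-5 - 21))/(((57 - (-2 - 4*(-1)))/(3*(-89 + (-2 - 4*(-1)))))) = (2/(-26))/(((57 - (-2 + 4))/(3*(-89 + (-2 + 4))))) = (2*(-1/26))/(((57 - 1*2)/(3*(-89 + 2)))) = -(-261/(57 - 2))/13 = -1/(13*((⅓)*(-1/87)*55)) = -1/(13*(-55/261)) = -1/13*(-261/55) = 261/715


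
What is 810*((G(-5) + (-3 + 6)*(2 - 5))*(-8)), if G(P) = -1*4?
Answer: 84240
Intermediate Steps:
G(P) = -4
810*((G(-5) + (-3 + 6)*(2 - 5))*(-8)) = 810*((-4 + (-3 + 6)*(2 - 5))*(-8)) = 810*((-4 + 3*(-3))*(-8)) = 810*((-4 - 9)*(-8)) = 810*(-13*(-8)) = 810*104 = 84240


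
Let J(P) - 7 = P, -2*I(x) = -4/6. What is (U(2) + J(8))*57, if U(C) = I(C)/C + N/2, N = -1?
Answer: 836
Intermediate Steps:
I(x) = ⅓ (I(x) = -(-2)/6 = -½*(-⅔) = ⅓)
J(P) = 7 + P
U(C) = -½ + 1/(3*C) (U(C) = 1/(3*C) - 1/2 = 1/(3*C) - 1*½ = 1/(3*C) - ½ = -½ + 1/(3*C))
(U(2) + J(8))*57 = ((⅙)*(2 - 3*2)/2 + (7 + 8))*57 = ((⅙)*(½)*(2 - 6) + 15)*57 = ((⅙)*(½)*(-4) + 15)*57 = (-⅓ + 15)*57 = (44/3)*57 = 836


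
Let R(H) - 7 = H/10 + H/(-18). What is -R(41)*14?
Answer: -5558/45 ≈ -123.51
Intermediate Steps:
R(H) = 7 + 2*H/45 (R(H) = 7 + (H/10 + H/(-18)) = 7 + (H*(1/10) + H*(-1/18)) = 7 + (H/10 - H/18) = 7 + 2*H/45)
-R(41)*14 = -(7 + (2/45)*41)*14 = -(7 + 82/45)*14 = -1*397/45*14 = -397/45*14 = -5558/45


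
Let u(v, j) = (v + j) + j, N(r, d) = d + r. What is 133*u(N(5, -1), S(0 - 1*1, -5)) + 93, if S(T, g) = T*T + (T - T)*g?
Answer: 891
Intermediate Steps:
S(T, g) = T² (S(T, g) = T² + 0*g = T² + 0 = T²)
u(v, j) = v + 2*j (u(v, j) = (j + v) + j = v + 2*j)
133*u(N(5, -1), S(0 - 1*1, -5)) + 93 = 133*((-1 + 5) + 2*(0 - 1*1)²) + 93 = 133*(4 + 2*(0 - 1)²) + 93 = 133*(4 + 2*(-1)²) + 93 = 133*(4 + 2*1) + 93 = 133*(4 + 2) + 93 = 133*6 + 93 = 798 + 93 = 891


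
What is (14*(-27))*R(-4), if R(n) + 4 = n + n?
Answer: 4536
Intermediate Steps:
R(n) = -4 + 2*n (R(n) = -4 + (n + n) = -4 + 2*n)
(14*(-27))*R(-4) = (14*(-27))*(-4 + 2*(-4)) = -378*(-4 - 8) = -378*(-12) = 4536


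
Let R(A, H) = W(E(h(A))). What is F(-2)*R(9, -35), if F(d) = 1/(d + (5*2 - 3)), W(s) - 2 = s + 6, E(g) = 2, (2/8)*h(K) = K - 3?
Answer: 2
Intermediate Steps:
h(K) = -12 + 4*K (h(K) = 4*(K - 3) = 4*(-3 + K) = -12 + 4*K)
W(s) = 8 + s (W(s) = 2 + (s + 6) = 2 + (6 + s) = 8 + s)
R(A, H) = 10 (R(A, H) = 8 + 2 = 10)
F(d) = 1/(7 + d) (F(d) = 1/(d + (10 - 3)) = 1/(d + 7) = 1/(7 + d))
F(-2)*R(9, -35) = 10/(7 - 2) = 10/5 = (⅕)*10 = 2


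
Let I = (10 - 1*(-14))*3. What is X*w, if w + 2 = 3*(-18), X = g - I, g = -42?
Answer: 6384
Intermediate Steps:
I = 72 (I = (10 + 14)*3 = 24*3 = 72)
X = -114 (X = -42 - 1*72 = -42 - 72 = -114)
w = -56 (w = -2 + 3*(-18) = -2 - 54 = -56)
X*w = -114*(-56) = 6384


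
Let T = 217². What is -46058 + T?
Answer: 1031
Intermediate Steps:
T = 47089
-46058 + T = -46058 + 47089 = 1031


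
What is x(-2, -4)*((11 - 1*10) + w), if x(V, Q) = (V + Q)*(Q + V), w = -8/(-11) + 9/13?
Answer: 12456/143 ≈ 87.105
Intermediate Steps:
w = 203/143 (w = -8*(-1/11) + 9*(1/13) = 8/11 + 9/13 = 203/143 ≈ 1.4196)
x(V, Q) = (Q + V)² (x(V, Q) = (Q + V)*(Q + V) = (Q + V)²)
x(-2, -4)*((11 - 1*10) + w) = (-4 - 2)²*((11 - 1*10) + 203/143) = (-6)²*((11 - 10) + 203/143) = 36*(1 + 203/143) = 36*(346/143) = 12456/143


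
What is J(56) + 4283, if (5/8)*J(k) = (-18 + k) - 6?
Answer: 21671/5 ≈ 4334.2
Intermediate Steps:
J(k) = -192/5 + 8*k/5 (J(k) = 8*((-18 + k) - 6)/5 = 8*(-24 + k)/5 = -192/5 + 8*k/5)
J(56) + 4283 = (-192/5 + (8/5)*56) + 4283 = (-192/5 + 448/5) + 4283 = 256/5 + 4283 = 21671/5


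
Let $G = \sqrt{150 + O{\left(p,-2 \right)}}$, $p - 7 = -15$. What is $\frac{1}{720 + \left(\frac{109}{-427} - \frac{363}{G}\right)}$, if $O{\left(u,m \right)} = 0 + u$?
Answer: $\frac{18634707854}{13388207475661} + \frac{66185427 \sqrt{142}}{13388207475661} \approx 0.0014508$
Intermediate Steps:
$p = -8$ ($p = 7 - 15 = -8$)
$O{\left(u,m \right)} = u$
$G = \sqrt{142}$ ($G = \sqrt{150 - 8} = \sqrt{142} \approx 11.916$)
$\frac{1}{720 + \left(\frac{109}{-427} - \frac{363}{G}\right)} = \frac{1}{720 + \left(\frac{109}{-427} - \frac{363}{\sqrt{142}}\right)} = \frac{1}{720 + \left(109 \left(- \frac{1}{427}\right) - 363 \frac{\sqrt{142}}{142}\right)} = \frac{1}{720 - \left(\frac{109}{427} + \frac{363 \sqrt{142}}{142}\right)} = \frac{1}{\frac{307331}{427} - \frac{363 \sqrt{142}}{142}}$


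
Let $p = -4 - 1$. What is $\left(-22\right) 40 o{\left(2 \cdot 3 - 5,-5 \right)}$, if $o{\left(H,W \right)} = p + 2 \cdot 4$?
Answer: $-2640$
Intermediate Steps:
$p = -5$ ($p = -4 - 1 = -5$)
$o{\left(H,W \right)} = 3$ ($o{\left(H,W \right)} = -5 + 2 \cdot 4 = -5 + 8 = 3$)
$\left(-22\right) 40 o{\left(2 \cdot 3 - 5,-5 \right)} = \left(-22\right) 40 \cdot 3 = \left(-880\right) 3 = -2640$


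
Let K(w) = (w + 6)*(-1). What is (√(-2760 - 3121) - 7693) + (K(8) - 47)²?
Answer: -3972 + I*√5881 ≈ -3972.0 + 76.688*I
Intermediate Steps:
K(w) = -6 - w (K(w) = (6 + w)*(-1) = -6 - w)
(√(-2760 - 3121) - 7693) + (K(8) - 47)² = (√(-2760 - 3121) - 7693) + ((-6 - 1*8) - 47)² = (√(-5881) - 7693) + ((-6 - 8) - 47)² = (I*√5881 - 7693) + (-14 - 47)² = (-7693 + I*√5881) + (-61)² = (-7693 + I*√5881) + 3721 = -3972 + I*√5881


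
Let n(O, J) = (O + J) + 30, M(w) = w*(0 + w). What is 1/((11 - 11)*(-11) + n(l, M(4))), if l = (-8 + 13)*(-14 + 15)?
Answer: 1/51 ≈ 0.019608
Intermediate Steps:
M(w) = w**2 (M(w) = w*w = w**2)
l = 5 (l = 5*1 = 5)
n(O, J) = 30 + J + O (n(O, J) = (J + O) + 30 = 30 + J + O)
1/((11 - 11)*(-11) + n(l, M(4))) = 1/((11 - 11)*(-11) + (30 + 4**2 + 5)) = 1/(0*(-11) + (30 + 16 + 5)) = 1/(0 + 51) = 1/51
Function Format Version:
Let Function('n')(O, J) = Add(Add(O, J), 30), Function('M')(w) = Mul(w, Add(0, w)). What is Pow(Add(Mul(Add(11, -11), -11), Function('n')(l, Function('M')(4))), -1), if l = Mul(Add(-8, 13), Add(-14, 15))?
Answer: Rational(1, 51) ≈ 0.019608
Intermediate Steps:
Function('M')(w) = Pow(w, 2) (Function('M')(w) = Mul(w, w) = Pow(w, 2))
l = 5 (l = Mul(5, 1) = 5)
Function('n')(O, J) = Add(30, J, O) (Function('n')(O, J) = Add(Add(J, O), 30) = Add(30, J, O))
Pow(Add(Mul(Add(11, -11), -11), Function('n')(l, Function('M')(4))), -1) = Pow(Add(Mul(Add(11, -11), -11), Add(30, Pow(4, 2), 5)), -1) = Pow(Add(Mul(0, -11), Add(30, 16, 5)), -1) = Pow(Add(0, 51), -1) = Pow(51, -1) = Rational(1, 51)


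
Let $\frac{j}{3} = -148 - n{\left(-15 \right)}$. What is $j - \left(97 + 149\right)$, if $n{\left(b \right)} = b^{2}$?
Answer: $-1365$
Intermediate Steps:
$j = -1119$ ($j = 3 \left(-148 - \left(-15\right)^{2}\right) = 3 \left(-148 - 225\right) = 3 \left(-373\right) = -1119$)
$j - \left(97 + 149\right) = -1119 - \left(97 + 149\right) = -1119 - 246 = -1365$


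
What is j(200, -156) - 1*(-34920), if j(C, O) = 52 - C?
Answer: 34772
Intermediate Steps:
j(200, -156) - 1*(-34920) = (52 - 1*200) - 1*(-34920) = (52 - 200) + 34920 = -148 + 34920 = 34772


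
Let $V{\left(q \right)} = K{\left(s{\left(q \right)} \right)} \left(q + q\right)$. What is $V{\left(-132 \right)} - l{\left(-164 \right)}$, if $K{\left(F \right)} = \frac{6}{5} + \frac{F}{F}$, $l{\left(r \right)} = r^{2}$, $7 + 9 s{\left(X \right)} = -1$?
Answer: $- \frac{137384}{5} \approx -27477.0$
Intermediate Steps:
$s{\left(X \right)} = - \frac{8}{9}$ ($s{\left(X \right)} = - \frac{7}{9} + \frac{1}{9} \left(-1\right) = - \frac{7}{9} - \frac{1}{9} = - \frac{8}{9}$)
$K{\left(F \right)} = \frac{11}{5}$ ($K{\left(F \right)} = 6 \cdot \frac{1}{5} + 1 = \frac{6}{5} + 1 = \frac{11}{5}$)
$V{\left(q \right)} = \frac{22 q}{5}$ ($V{\left(q \right)} = \frac{11 \left(q + q\right)}{5} = \frac{11 \cdot 2 q}{5} = \frac{22 q}{5}$)
$V{\left(-132 \right)} - l{\left(-164 \right)} = \frac{22}{5} \left(-132\right) - \left(-164\right)^{2} = - \frac{2904}{5} - 26896 = - \frac{137384}{5}$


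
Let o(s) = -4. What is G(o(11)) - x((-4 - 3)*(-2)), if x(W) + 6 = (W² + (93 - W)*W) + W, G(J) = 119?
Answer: -1191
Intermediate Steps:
x(W) = -6 + W + W² + W*(93 - W) (x(W) = -6 + ((W² + (93 - W)*W) + W) = -6 + ((W² + W*(93 - W)) + W) = -6 + (W + W² + W*(93 - W)) = -6 + W + W² + W*(93 - W))
G(o(11)) - x((-4 - 3)*(-2)) = 119 - (-6 + 94*((-4 - 3)*(-2))) = 119 - (-6 + 94*(-7*(-2))) = 119 - (-6 + 94*14) = 119 - (-6 + 1316) = 119 - 1*1310 = 119 - 1310 = -1191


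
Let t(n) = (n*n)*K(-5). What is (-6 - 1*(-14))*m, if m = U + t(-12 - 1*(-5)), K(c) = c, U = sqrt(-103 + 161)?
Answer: -1960 + 8*sqrt(58) ≈ -1899.1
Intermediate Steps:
U = sqrt(58) ≈ 7.6158
t(n) = -5*n**2 (t(n) = (n*n)*(-5) = n**2*(-5) = -5*n**2)
m = -245 + sqrt(58) (m = sqrt(58) - 5*(-12 - 1*(-5))**2 = sqrt(58) - 5*(-12 + 5)**2 = sqrt(58) - 5*(-7)**2 = sqrt(58) - 5*49 = sqrt(58) - 245 = -245 + sqrt(58) ≈ -237.38)
(-6 - 1*(-14))*m = (-6 - 1*(-14))*(-245 + sqrt(58)) = (-6 + 14)*(-245 + sqrt(58)) = 8*(-245 + sqrt(58)) = -1960 + 8*sqrt(58)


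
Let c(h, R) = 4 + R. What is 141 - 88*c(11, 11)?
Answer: -1179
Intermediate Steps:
141 - 88*c(11, 11) = 141 - 88*(4 + 11) = 141 - 88*15 = 141 - 1320 = -1179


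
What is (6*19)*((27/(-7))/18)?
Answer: -171/7 ≈ -24.429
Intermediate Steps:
(6*19)*((27/(-7))/18) = 114*((27*(-1/7))*(1/18)) = 114*(-27/7*1/18) = 114*(-3/14) = -171/7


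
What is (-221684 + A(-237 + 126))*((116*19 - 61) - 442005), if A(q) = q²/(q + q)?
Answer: 97534779949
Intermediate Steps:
A(q) = q/2 (A(q) = q²/((2*q)) = (1/(2*q))*q² = q/2)
(-221684 + A(-237 + 126))*((116*19 - 61) - 442005) = (-221684 + (-237 + 126)/2)*((116*19 - 61) - 442005) = (-221684 + (½)*(-111))*((2204 - 61) - 442005) = (-221684 - 111/2)*(2143 - 442005) = -443479/2*(-439862) = 97534779949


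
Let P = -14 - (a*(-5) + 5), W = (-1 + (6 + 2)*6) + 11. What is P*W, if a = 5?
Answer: 348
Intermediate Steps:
W = 58 (W = (-1 + 8*6) + 11 = (-1 + 48) + 11 = 47 + 11 = 58)
P = 6 (P = -14 - (5*(-5) + 5) = -14 - (-25 + 5) = -14 - 1*(-20) = -14 + 20 = 6)
P*W = 6*58 = 348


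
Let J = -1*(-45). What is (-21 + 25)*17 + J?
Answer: 113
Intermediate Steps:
J = 45
(-21 + 25)*17 + J = (-21 + 25)*17 + 45 = 4*17 + 45 = 68 + 45 = 113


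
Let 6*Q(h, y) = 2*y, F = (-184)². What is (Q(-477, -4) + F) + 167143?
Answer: 602993/3 ≈ 2.0100e+5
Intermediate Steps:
F = 33856
Q(h, y) = y/3 (Q(h, y) = (2*y)/6 = y/3)
(Q(-477, -4) + F) + 167143 = ((⅓)*(-4) + 33856) + 167143 = (-4/3 + 33856) + 167143 = 101564/3 + 167143 = 602993/3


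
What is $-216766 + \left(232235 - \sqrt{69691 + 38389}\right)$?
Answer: $15469 - 4 \sqrt{6755} \approx 15140.0$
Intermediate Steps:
$-216766 + \left(232235 - \sqrt{69691 + 38389}\right) = -216766 + \left(232235 - \sqrt{108080}\right) = -216766 + \left(232235 - 4 \sqrt{6755}\right) = 15469 - 4 \sqrt{6755}$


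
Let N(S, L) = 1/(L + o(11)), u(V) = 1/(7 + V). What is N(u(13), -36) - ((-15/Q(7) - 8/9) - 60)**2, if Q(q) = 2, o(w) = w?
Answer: -37884349/8100 ≈ -4677.1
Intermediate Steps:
N(S, L) = 1/(11 + L) (N(S, L) = 1/(L + 11) = 1/(11 + L))
N(u(13), -36) - ((-15/Q(7) - 8/9) - 60)**2 = 1/(11 - 36) - ((-15/2 - 8/9) - 60)**2 = 1/(-25) - ((-15*1/2 - 8*1/9) - 60)**2 = -1/25 - ((-15/2 - 8/9) - 60)**2 = -1/25 - (-151/18 - 60)**2 = -1/25 - (-1231/18)**2 = -1/25 - 1*1515361/324 = -1/25 - 1515361/324 = -37884349/8100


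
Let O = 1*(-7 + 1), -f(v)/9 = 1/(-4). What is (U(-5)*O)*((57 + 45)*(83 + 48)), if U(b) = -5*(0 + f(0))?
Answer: 901935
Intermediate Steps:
f(v) = 9/4 (f(v) = -9/(-4) = -9*(-¼) = 9/4)
O = -6 (O = 1*(-6) = -6)
U(b) = -45/4 (U(b) = -5*(0 + 9/4) = -5*9/4 = -45/4)
(U(-5)*O)*((57 + 45)*(83 + 48)) = (-45/4*(-6))*((57 + 45)*(83 + 48)) = 135*(102*131)/2 = (135/2)*13362 = 901935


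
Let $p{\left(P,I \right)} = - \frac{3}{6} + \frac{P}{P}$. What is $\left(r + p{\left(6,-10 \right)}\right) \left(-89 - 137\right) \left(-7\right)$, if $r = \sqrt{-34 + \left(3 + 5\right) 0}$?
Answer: $791 + 1582 i \sqrt{34} \approx 791.0 + 9224.6 i$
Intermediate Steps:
$p{\left(P,I \right)} = \frac{1}{2}$ ($p{\left(P,I \right)} = \left(-3\right) \frac{1}{6} + 1 = - \frac{1}{2} + 1 = \frac{1}{2}$)
$r = i \sqrt{34}$ ($r = \sqrt{-34 + 8 \cdot 0} = \sqrt{-34 + 0} = \sqrt{-34} = i \sqrt{34} \approx 5.8309 i$)
$\left(r + p{\left(6,-10 \right)}\right) \left(-89 - 137\right) \left(-7\right) = \left(i \sqrt{34} + \frac{1}{2}\right) \left(-89 - 137\right) \left(-7\right) = \left(\frac{1}{2} + i \sqrt{34}\right) \left(-226\right) \left(-7\right) = \left(-113 - 226 i \sqrt{34}\right) \left(-7\right) = 791 + 1582 i \sqrt{34}$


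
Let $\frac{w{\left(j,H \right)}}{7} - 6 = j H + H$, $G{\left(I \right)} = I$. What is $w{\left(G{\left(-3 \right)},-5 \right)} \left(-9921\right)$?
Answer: $-1111152$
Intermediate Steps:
$w{\left(j,H \right)} = 42 + 7 H + 7 H j$ ($w{\left(j,H \right)} = 42 + 7 \left(j H + H\right) = 42 + 7 \left(H j + H\right) = 42 + 7 \left(H + H j\right) = 42 + \left(7 H + 7 H j\right) = 42 + 7 H + 7 H j$)
$w{\left(G{\left(-3 \right)},-5 \right)} \left(-9921\right) = \left(42 + 7 \left(-5\right) + 7 \left(-5\right) \left(-3\right)\right) \left(-9921\right) = \left(42 - 35 + 105\right) \left(-9921\right) = 112 \left(-9921\right) = -1111152$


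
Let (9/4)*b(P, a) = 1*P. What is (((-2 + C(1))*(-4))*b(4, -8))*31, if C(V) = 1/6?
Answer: 10912/27 ≈ 404.15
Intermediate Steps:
b(P, a) = 4*P/9 (b(P, a) = 4*(1*P)/9 = 4*P/9)
C(V) = ⅙
(((-2 + C(1))*(-4))*b(4, -8))*31 = (((-2 + ⅙)*(-4))*((4/9)*4))*31 = (-11/6*(-4)*(16/9))*31 = ((22/3)*(16/9))*31 = (352/27)*31 = 10912/27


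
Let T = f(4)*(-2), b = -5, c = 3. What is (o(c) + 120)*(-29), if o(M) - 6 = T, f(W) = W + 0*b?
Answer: -3422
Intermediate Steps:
f(W) = W (f(W) = W + 0*(-5) = W + 0 = W)
T = -8 (T = 4*(-2) = -8)
o(M) = -2 (o(M) = 6 - 8 = -2)
(o(c) + 120)*(-29) = (-2 + 120)*(-29) = 118*(-29) = -3422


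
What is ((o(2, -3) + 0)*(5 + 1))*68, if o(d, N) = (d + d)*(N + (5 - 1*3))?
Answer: -1632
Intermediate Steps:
o(d, N) = 2*d*(2 + N) (o(d, N) = (2*d)*(N + (5 - 3)) = (2*d)*(N + 2) = (2*d)*(2 + N) = 2*d*(2 + N))
((o(2, -3) + 0)*(5 + 1))*68 = ((2*2*(2 - 3) + 0)*(5 + 1))*68 = ((2*2*(-1) + 0)*6)*68 = ((-4 + 0)*6)*68 = -4*6*68 = -24*68 = -1632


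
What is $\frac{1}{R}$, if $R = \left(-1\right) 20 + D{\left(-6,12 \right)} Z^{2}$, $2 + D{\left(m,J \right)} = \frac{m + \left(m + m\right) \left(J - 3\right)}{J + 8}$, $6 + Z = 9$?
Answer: $- \frac{10}{893} \approx -0.011198$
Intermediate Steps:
$Z = 3$ ($Z = -6 + 9 = 3$)
$D{\left(m,J \right)} = -2 + \frac{m + 2 m \left(-3 + J\right)}{8 + J}$ ($D{\left(m,J \right)} = -2 + \frac{m + \left(m + m\right) \left(J - 3\right)}{J + 8} = -2 + \frac{m + 2 m \left(-3 + J\right)}{8 + J}$)
$R = - \frac{893}{10}$ ($R = \left(-1\right) 20 + \frac{-16 - -30 - 24 + 2 \cdot 12 \left(-6\right)}{8 + 12} \cdot 3^{2} = -20 + \frac{-16 + 30 - 24 - 144}{20} \cdot 9 = -20 + \frac{1}{20} \left(-154\right) 9 = -20 - \frac{693}{10} = - \frac{893}{10} \approx -89.3$)
$\frac{1}{R} = \frac{1}{- \frac{893}{10}} = - \frac{10}{893}$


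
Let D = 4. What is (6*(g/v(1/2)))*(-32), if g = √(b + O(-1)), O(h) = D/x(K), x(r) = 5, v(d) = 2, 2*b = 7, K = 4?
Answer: -48*√430/5 ≈ -199.07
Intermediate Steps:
b = 7/2 (b = (½)*7 = 7/2 ≈ 3.5000)
O(h) = ⅘ (O(h) = 4/5 = 4*(⅕) = ⅘)
g = √430/10 (g = √(7/2 + ⅘) = √(43/10) = √430/10 ≈ 2.0736)
(6*(g/v(1/2)))*(-32) = (6*((√430/10)/2))*(-32) = (6*((√430/10)*(½)))*(-32) = (6*(√430/20))*(-32) = (3*√430/10)*(-32) = -48*√430/5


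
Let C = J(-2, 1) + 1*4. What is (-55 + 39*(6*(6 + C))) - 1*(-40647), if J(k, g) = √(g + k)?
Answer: 42932 + 234*I ≈ 42932.0 + 234.0*I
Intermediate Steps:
C = 4 + I (C = √(1 - 2) + 1*4 = √(-1) + 4 = I + 4 = 4 + I ≈ 4.0 + 1.0*I)
(-55 + 39*(6*(6 + C))) - 1*(-40647) = (-55 + 39*(6*(6 + (4 + I)))) - 1*(-40647) = (-55 + 39*(6*(10 + I))) + 40647 = (-55 + 39*(60 + 6*I)) + 40647 = (-55 + (2340 + 234*I)) + 40647 = (2285 + 234*I) + 40647 = 42932 + 234*I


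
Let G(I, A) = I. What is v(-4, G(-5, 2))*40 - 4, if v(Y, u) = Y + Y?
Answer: -324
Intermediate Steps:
v(Y, u) = 2*Y
v(-4, G(-5, 2))*40 - 4 = (2*(-4))*40 - 4 = -8*40 - 4 = -320 - 4 = -324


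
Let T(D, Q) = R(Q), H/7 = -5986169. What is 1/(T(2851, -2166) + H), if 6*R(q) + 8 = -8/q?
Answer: -3249/136143445897 ≈ -2.3865e-8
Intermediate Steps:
H = -41903183 (H = 7*(-5986169) = -41903183)
R(q) = -4/3 - 4/(3*q) (R(q) = -4/3 + (-8/q)/6 = -4/3 - 4/(3*q))
T(D, Q) = 4*(-1 - Q)/(3*Q)
1/(T(2851, -2166) + H) = 1/((4/3)*(-1 - 1*(-2166))/(-2166) - 41903183) = 1/((4/3)*(-1/2166)*(-1 + 2166) - 41903183) = 1/((4/3)*(-1/2166)*2165 - 41903183) = 1/(-4330/3249 - 41903183) = 1/(-136143445897/3249) = -3249/136143445897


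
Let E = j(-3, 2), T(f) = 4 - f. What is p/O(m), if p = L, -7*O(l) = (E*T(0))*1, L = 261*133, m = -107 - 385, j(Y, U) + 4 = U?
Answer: 242991/8 ≈ 30374.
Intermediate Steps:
j(Y, U) = -4 + U
E = -2 (E = -4 + 2 = -2)
m = -492
L = 34713
O(l) = 8/7 (O(l) = -(-2*(4 - 1*0))/7 = -(-2*(4 + 0))/7 = -(-2*4)/7 = -(-8)/7 = -1/7*(-8) = 8/7)
p = 34713
p/O(m) = 34713/(8/7) = 34713*(7/8) = 242991/8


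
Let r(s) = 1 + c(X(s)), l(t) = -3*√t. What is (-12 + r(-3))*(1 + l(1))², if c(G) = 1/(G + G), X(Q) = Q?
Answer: -134/3 ≈ -44.667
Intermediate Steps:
c(G) = 1/(2*G)
r(s) = 1 + 1/(2*s)
(-12 + r(-3))*(1 + l(1))² = (-12 + (½ - 3)/(-3))*(1 - 3*√1)² = (-12 - ⅓*(-5/2))*(1 - 3*1)² = (-12 + ⅚)*(1 - 3)² = -67/6*(-2)² = -67/6*4 = -134/3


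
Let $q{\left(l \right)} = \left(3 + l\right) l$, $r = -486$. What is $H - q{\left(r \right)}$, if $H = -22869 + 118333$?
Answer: $-139274$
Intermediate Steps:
$q{\left(l \right)} = l \left(3 + l\right)$
$H = 95464$
$H - q{\left(r \right)} = 95464 - - 486 \left(3 - 486\right) = 95464 - \left(-486\right) \left(-483\right) = 95464 - 234738 = -139274$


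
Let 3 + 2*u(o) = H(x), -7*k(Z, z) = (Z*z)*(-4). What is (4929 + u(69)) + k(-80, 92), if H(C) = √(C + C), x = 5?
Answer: 10105/14 + √10/2 ≈ 723.37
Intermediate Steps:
k(Z, z) = 4*Z*z/7 (k(Z, z) = -Z*z*(-4)/7 = -(-4)*Z*z/7 = 4*Z*z/7)
H(C) = √2*√C (H(C) = √(2*C) = √2*√C)
u(o) = -3/2 + √10/2 (u(o) = -3/2 + (√2*√5)/2 = -3/2 + √10/2)
(4929 + u(69)) + k(-80, 92) = (4929 + (-3/2 + √10/2)) + (4/7)*(-80)*92 = (9855/2 + √10/2) - 29440/7 = 10105/14 + √10/2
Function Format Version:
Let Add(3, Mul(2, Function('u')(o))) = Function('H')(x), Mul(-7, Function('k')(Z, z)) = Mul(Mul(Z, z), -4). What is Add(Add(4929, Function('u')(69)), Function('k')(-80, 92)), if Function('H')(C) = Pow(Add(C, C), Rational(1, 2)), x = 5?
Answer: Add(Rational(10105, 14), Mul(Rational(1, 2), Pow(10, Rational(1, 2)))) ≈ 723.37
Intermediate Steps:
Function('k')(Z, z) = Mul(Rational(4, 7), Z, z) (Function('k')(Z, z) = Mul(Rational(-1, 7), Mul(Mul(Z, z), -4)) = Mul(Rational(-1, 7), Mul(-4, Z, z)) = Mul(Rational(4, 7), Z, z))
Function('H')(C) = Mul(Pow(2, Rational(1, 2)), Pow(C, Rational(1, 2))) (Function('H')(C) = Pow(Mul(2, C), Rational(1, 2)) = Mul(Pow(2, Rational(1, 2)), Pow(C, Rational(1, 2))))
Function('u')(o) = Add(Rational(-3, 2), Mul(Rational(1, 2), Pow(10, Rational(1, 2)))) (Function('u')(o) = Add(Rational(-3, 2), Mul(Rational(1, 2), Mul(Pow(2, Rational(1, 2)), Pow(5, Rational(1, 2))))) = Add(Rational(-3, 2), Mul(Rational(1, 2), Pow(10, Rational(1, 2)))))
Add(Add(4929, Function('u')(69)), Function('k')(-80, 92)) = Add(Add(4929, Add(Rational(-3, 2), Mul(Rational(1, 2), Pow(10, Rational(1, 2))))), Mul(Rational(4, 7), -80, 92)) = Add(Add(Rational(9855, 2), Mul(Rational(1, 2), Pow(10, Rational(1, 2)))), Rational(-29440, 7)) = Add(Rational(10105, 14), Mul(Rational(1, 2), Pow(10, Rational(1, 2))))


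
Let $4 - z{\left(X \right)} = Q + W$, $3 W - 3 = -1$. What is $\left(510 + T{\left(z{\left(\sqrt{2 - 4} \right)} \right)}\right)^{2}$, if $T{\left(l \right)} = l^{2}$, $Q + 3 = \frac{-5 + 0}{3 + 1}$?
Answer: $\frac{6678321841}{20736} \approx 3.2206 \cdot 10^{5}$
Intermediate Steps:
$W = \frac{2}{3}$ ($W = 1 + \frac{1}{3} \left(-1\right) = 1 - \frac{1}{3} = \frac{2}{3} \approx 0.66667$)
$Q = - \frac{17}{4}$ ($Q = -3 + \frac{-5 + 0}{3 + 1} = -3 - \frac{5}{4} = - \frac{17}{4} \approx -4.25$)
$z{\left(X \right)} = \frac{91}{12}$ ($z{\left(X \right)} = 4 - \left(- \frac{17}{4} + \frac{2}{3}\right) = 4 - - \frac{43}{12} = 4 + \frac{43}{12} = \frac{91}{12}$)
$\left(510 + T{\left(z{\left(\sqrt{2 - 4} \right)} \right)}\right)^{2} = \left(510 + \left(\frac{91}{12}\right)^{2}\right)^{2} = \left(510 + \frac{8281}{144}\right)^{2} = \left(\frac{81721}{144}\right)^{2} = \frac{6678321841}{20736}$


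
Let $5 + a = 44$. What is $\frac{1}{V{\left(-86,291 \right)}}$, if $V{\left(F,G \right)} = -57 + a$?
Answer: $- \frac{1}{18} \approx -0.055556$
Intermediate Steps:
$a = 39$ ($a = -5 + 44 = 39$)
$V{\left(F,G \right)} = -18$ ($V{\left(F,G \right)} = -57 + 39 = -18$)
$\frac{1}{V{\left(-86,291 \right)}} = \frac{1}{-18} = - \frac{1}{18}$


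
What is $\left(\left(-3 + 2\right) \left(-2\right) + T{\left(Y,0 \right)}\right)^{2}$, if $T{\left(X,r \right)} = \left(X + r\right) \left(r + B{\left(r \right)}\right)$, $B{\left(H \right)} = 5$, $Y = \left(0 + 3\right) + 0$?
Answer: $289$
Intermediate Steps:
$Y = 3$ ($Y = 3 + 0 = 3$)
$T{\left(X,r \right)} = \left(5 + r\right) \left(X + r\right)$ ($T{\left(X,r \right)} = \left(X + r\right) \left(r + 5\right) = \left(X + r\right) \left(5 + r\right) = \left(5 + r\right) \left(X + r\right)$)
$\left(\left(-3 + 2\right) \left(-2\right) + T{\left(Y,0 \right)}\right)^{2} = \left(\left(-3 + 2\right) \left(-2\right) + \left(0^{2} + 5 \cdot 3 + 5 \cdot 0 + 3 \cdot 0\right)\right)^{2} = \left(\left(-1\right) \left(-2\right) + \left(0 + 15 + 0 + 0\right)\right)^{2} = \left(2 + 15\right)^{2} = 17^{2} = 289$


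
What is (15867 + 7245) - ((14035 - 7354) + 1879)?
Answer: 14552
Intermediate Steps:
(15867 + 7245) - ((14035 - 7354) + 1879) = 23112 - (6681 + 1879) = 23112 - 1*8560 = 23112 - 8560 = 14552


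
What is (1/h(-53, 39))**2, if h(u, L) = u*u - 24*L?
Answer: 1/3508129 ≈ 2.8505e-7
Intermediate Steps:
h(u, L) = u**2 - 24*L
(1/h(-53, 39))**2 = (1/((-53)**2 - 24*39))**2 = (1/(2809 - 936))**2 = (1/1873)**2 = 1/3508129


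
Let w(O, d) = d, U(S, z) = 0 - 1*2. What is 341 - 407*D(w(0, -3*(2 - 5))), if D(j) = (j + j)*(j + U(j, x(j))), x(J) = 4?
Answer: -50941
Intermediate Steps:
U(S, z) = -2 (U(S, z) = 0 - 2 = -2)
D(j) = 2*j*(-2 + j) (D(j) = (j + j)*(j - 2) = (2*j)*(-2 + j) = 2*j*(-2 + j))
341 - 407*D(w(0, -3*(2 - 5))) = 341 - 814*(-3*(2 - 5))*(-2 - 3*(2 - 5)) = 341 - 814*(-3*(-3))*(-2 - 3*(-3)) = 341 - 814*9*(-2 + 9) = 341 - 814*9*7 = 341 - 407*126 = 341 - 51282 = -50941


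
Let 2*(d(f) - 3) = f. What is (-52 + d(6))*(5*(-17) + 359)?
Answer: -12604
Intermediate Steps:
d(f) = 3 + f/2
(-52 + d(6))*(5*(-17) + 359) = (-52 + (3 + (1/2)*6))*(5*(-17) + 359) = (-52 + (3 + 3))*(-85 + 359) = (-52 + 6)*274 = -46*274 = -12604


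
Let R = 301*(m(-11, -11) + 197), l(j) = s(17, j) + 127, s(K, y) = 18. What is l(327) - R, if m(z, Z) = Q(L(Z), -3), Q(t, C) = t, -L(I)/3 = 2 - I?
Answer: -47413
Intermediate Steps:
L(I) = -6 + 3*I (L(I) = -3*(2 - I) = -6 + 3*I)
l(j) = 145 (l(j) = 18 + 127 = 145)
m(z, Z) = -6 + 3*Z
R = 47558 (R = 301*((-6 + 3*(-11)) + 197) = 301*((-6 - 33) + 197) = 301*(-39 + 197) = 301*158 = 47558)
l(327) - R = 145 - 1*47558 = 145 - 47558 = -47413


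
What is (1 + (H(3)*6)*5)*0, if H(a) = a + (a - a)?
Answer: 0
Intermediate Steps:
H(a) = a (H(a) = a + 0 = a)
(1 + (H(3)*6)*5)*0 = (1 + (3*6)*5)*0 = (1 + 18*5)*0 = (1 + 90)*0 = 91*0 = 0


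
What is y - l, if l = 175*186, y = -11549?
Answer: -44099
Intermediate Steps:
l = 32550
y - l = -11549 - 1*32550 = -11549 - 32550 = -44099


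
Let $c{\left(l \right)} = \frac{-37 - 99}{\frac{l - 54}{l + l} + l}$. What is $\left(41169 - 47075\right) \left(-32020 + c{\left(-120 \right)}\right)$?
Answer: $\frac{902212253880}{4771} \approx 1.891 \cdot 10^{8}$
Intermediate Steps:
$c{\left(l \right)} = - \frac{136}{l + \frac{-54 + l}{2 l}}$ ($c{\left(l \right)} = - \frac{136}{\frac{-54 + l}{2 l} + l} = - \frac{136}{l + \frac{-54 + l}{2 l}}$)
$\left(41169 - 47075\right) \left(-32020 + c{\left(-120 \right)}\right) = \left(41169 - 47075\right) \left(-32020 - - \frac{32640}{-54 - 120 + 2 \left(-120\right)^{2}}\right) = - 5906 \left(-32020 - - \frac{32640}{-54 - 120 + 2 \cdot 14400}\right) = - 5906 \left(-32020 - - \frac{32640}{-54 - 120 + 28800}\right) = - 5906 \left(-32020 - - \frac{32640}{28626}\right) = - 5906 \left(-32020 - \left(-32640\right) \frac{1}{28626}\right) = - 5906 \left(-32020 + \frac{5440}{4771}\right) = \left(-5906\right) \left(- \frac{152761980}{4771}\right) = \frac{902212253880}{4771}$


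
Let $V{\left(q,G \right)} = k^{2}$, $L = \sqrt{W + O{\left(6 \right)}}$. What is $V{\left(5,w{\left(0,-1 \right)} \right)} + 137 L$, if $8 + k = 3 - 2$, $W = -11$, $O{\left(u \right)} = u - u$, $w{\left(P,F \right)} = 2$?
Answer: $49 + 137 i \sqrt{11} \approx 49.0 + 454.38 i$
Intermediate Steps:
$O{\left(u \right)} = 0$
$k = -7$ ($k = -8 + \left(3 - 2\right) = -8 + 1 = -7$)
$L = i \sqrt{11}$ ($L = \sqrt{-11 + 0} = \sqrt{-11} = i \sqrt{11} \approx 3.3166 i$)
$V{\left(q,G \right)} = 49$ ($V{\left(q,G \right)} = \left(-7\right)^{2} = 49$)
$V{\left(5,w{\left(0,-1 \right)} \right)} + 137 L = 49 + 137 i \sqrt{11}$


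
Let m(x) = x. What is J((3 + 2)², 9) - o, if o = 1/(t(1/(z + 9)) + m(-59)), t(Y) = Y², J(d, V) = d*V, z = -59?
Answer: 33189775/147499 ≈ 225.02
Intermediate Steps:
J(d, V) = V*d
o = -2500/147499 (o = 1/((1/(-59 + 9))² - 59) = 1/((1/(-50))² - 59) = 1/((-1/50)² - 59) = 1/(1/2500 - 59) = 1/(-147499/2500) = -2500/147499 ≈ -0.016949)
J((3 + 2)², 9) - o = 9*(3 + 2)² - 1*(-2500/147499) = 9*5² + 2500/147499 = 9*25 + 2500/147499 = 225 + 2500/147499 = 33189775/147499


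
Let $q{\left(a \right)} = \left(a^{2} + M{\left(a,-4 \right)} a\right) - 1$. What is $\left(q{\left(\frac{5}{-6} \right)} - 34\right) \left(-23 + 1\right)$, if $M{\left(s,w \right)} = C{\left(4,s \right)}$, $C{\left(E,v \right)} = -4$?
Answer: $\frac{12265}{18} \approx 681.39$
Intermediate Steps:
$M{\left(s,w \right)} = -4$
$q{\left(a \right)} = -1 + a^{2} - 4 a$ ($q{\left(a \right)} = \left(a^{2} - 4 a\right) - 1 = -1 + a^{2} - 4 a$)
$\left(q{\left(\frac{5}{-6} \right)} - 34\right) \left(-23 + 1\right) = \left(\left(-1 + \left(\frac{5}{-6}\right)^{2} - 4 \frac{5}{-6}\right) - 34\right) \left(-23 + 1\right) = \left(\left(-1 + \left(5 \left(- \frac{1}{6}\right)\right)^{2} - 4 \cdot 5 \left(- \frac{1}{6}\right)\right) - 34\right) \left(-22\right) = \left(\left(-1 + \left(- \frac{5}{6}\right)^{2} - - \frac{10}{3}\right) - 34\right) \left(-22\right) = \left(\left(-1 + \frac{25}{36} + \frac{10}{3}\right) - 34\right) \left(-22\right) = \left(\frac{109}{36} - 34\right) \left(-22\right) = \left(- \frac{1115}{36}\right) \left(-22\right) = \frac{12265}{18}$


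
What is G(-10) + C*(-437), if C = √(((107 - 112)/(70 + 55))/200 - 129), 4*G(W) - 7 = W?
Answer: -¾ - 437*I*√1290002/100 ≈ -0.75 - 4963.4*I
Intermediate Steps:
G(W) = 7/4 + W/4
C = I*√1290002/100 (C = √(-5/125*(1/200) - 129) = √(-5*1/125*(1/200) - 129) = √(-1/25*1/200 - 129) = √(-1/5000 - 129) = √(-645001/5000) = I*√1290002/100 ≈ 11.358*I)
G(-10) + C*(-437) = (7/4 + (¼)*(-10)) + (I*√1290002/100)*(-437) = (7/4 - 5/2) - 437*I*√1290002/100 = -¾ - 437*I*√1290002/100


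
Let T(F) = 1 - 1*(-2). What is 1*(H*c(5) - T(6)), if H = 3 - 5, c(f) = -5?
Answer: 7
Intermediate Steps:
H = -2
T(F) = 3 (T(F) = 1 + 2 = 3)
1*(H*c(5) - T(6)) = 1*(-2*(-5) - 1*3) = 1*(10 - 3) = 1*7 = 7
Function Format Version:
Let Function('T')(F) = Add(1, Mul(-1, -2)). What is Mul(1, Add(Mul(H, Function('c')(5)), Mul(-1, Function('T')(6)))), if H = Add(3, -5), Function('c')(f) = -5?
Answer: 7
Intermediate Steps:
H = -2
Function('T')(F) = 3 (Function('T')(F) = Add(1, 2) = 3)
Mul(1, Add(Mul(H, Function('c')(5)), Mul(-1, Function('T')(6)))) = Mul(1, Add(Mul(-2, -5), Mul(-1, 3))) = Mul(1, Add(10, -3)) = Mul(1, 7) = 7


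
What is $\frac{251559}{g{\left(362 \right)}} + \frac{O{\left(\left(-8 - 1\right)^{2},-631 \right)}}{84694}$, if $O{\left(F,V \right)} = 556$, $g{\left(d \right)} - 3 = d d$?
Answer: $\frac{1527028577}{792778187} \approx 1.9262$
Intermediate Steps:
$g{\left(d \right)} = 3 + d^{2}$ ($g{\left(d \right)} = 3 + d d = 3 + d^{2}$)
$\frac{251559}{g{\left(362 \right)}} + \frac{O{\left(\left(-8 - 1\right)^{2},-631 \right)}}{84694} = \frac{251559}{3 + 362^{2}} + \frac{556}{84694} = \frac{251559}{3 + 131044} + 556 \cdot \frac{1}{84694} = \frac{251559}{131047} + \frac{278}{42347} = 251559 \cdot \frac{1}{131047} + \frac{278}{42347} = \frac{35937}{18721} + \frac{278}{42347} = \frac{1527028577}{792778187}$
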